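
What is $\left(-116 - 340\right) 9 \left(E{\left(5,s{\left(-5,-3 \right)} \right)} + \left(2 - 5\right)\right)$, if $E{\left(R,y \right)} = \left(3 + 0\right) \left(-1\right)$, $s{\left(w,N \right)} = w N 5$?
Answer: $24624$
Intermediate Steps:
$s{\left(w,N \right)} = 5 N w$ ($s{\left(w,N \right)} = N w 5 = 5 N w$)
$E{\left(R,y \right)} = -3$ ($E{\left(R,y \right)} = 3 \left(-1\right) = -3$)
$\left(-116 - 340\right) 9 \left(E{\left(5,s{\left(-5,-3 \right)} \right)} + \left(2 - 5\right)\right) = \left(-116 - 340\right) 9 \left(-3 + \left(2 - 5\right)\right) = - 456 \cdot 9 \left(-3 + \left(2 - 5\right)\right) = - 456 \cdot 9 \left(-3 - 3\right) = - 456 \cdot 9 \left(-6\right) = \left(-456\right) \left(-54\right) = 24624$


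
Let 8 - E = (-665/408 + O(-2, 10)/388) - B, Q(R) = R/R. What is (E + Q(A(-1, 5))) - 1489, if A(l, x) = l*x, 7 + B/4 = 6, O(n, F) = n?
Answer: -58666075/39576 ≈ -1482.4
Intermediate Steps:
B = -4 (B = -28 + 4*6 = -28 + 24 = -4)
Q(R) = 1
E = 223013/39576 (E = 8 - ((-665/408 - 2/388) - 1*(-4)) = 8 - ((-665*1/408 - 2*1/388) + 4) = 8 - ((-665/408 - 1/194) + 4) = 8 - (-64709/39576 + 4) = 8 - 1*93595/39576 = 8 - 93595/39576 = 223013/39576 ≈ 5.6351)
(E + Q(A(-1, 5))) - 1489 = (223013/39576 + 1) - 1489 = 262589/39576 - 1489 = -58666075/39576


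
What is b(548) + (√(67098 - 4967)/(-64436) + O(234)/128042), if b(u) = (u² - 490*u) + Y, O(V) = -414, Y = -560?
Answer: 1998991497/64021 - √62131/64436 ≈ 31224.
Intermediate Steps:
b(u) = -560 + u² - 490*u (b(u) = (u² - 490*u) - 560 = -560 + u² - 490*u)
b(548) + (√(67098 - 4967)/(-64436) + O(234)/128042) = (-560 + 548² - 490*548) + (√(67098 - 4967)/(-64436) - 414/128042) = (-560 + 300304 - 268520) + (√62131*(-1/64436) - 414*1/128042) = 31224 + (-√62131/64436 - 207/64021) = 31224 + (-207/64021 - √62131/64436) = 1998991497/64021 - √62131/64436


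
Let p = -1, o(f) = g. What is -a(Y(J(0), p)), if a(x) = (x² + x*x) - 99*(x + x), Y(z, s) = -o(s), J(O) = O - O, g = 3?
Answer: -612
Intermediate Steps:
J(O) = 0
o(f) = 3
Y(z, s) = -3 (Y(z, s) = -1*3 = -3)
a(x) = -198*x + 2*x² (a(x) = (x² + x²) - 198*x = 2*x² - 198*x = -198*x + 2*x²)
-a(Y(J(0), p)) = -2*(-3)*(-99 - 3) = -2*(-3)*(-102) = -1*612 = -612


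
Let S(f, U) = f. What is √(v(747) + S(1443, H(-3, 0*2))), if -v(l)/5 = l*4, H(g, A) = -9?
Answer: I*√13497 ≈ 116.18*I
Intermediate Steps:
v(l) = -20*l (v(l) = -5*l*4 = -20*l)
√(v(747) + S(1443, H(-3, 0*2))) = √(-20*747 + 1443) = √(-14940 + 1443) = √(-13497) = I*√13497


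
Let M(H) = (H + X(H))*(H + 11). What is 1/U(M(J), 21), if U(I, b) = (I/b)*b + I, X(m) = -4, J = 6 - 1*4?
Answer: -1/52 ≈ -0.019231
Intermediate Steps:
J = 2 (J = 6 - 4 = 2)
M(H) = (-4 + H)*(11 + H) (M(H) = (H - 4)*(H + 11) = (-4 + H)*(11 + H))
U(I, b) = 2*I (U(I, b) = (I/b)*b + I = I + I = 2*I)
1/U(M(J), 21) = 1/(2*(-44 + 2**2 + 7*2)) = 1/(2*(-44 + 4 + 14)) = 1/(2*(-26)) = 1/(-52) = -1/52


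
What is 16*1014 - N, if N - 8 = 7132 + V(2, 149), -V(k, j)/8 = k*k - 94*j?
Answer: -102932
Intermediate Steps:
V(k, j) = -8*k² + 752*j (V(k, j) = -8*(k*k - 94*j) = -8*(k² - 94*j) = -8*k² + 752*j)
N = 119156 (N = 8 + (7132 + (-8*2² + 752*149)) = 8 + (7132 + (-8*4 + 112048)) = 8 + (7132 + (-32 + 112048)) = 8 + (7132 + 112016) = 8 + 119148 = 119156)
16*1014 - N = 16*1014 - 1*119156 = 16224 - 119156 = -102932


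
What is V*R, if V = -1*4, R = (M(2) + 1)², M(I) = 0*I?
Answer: -4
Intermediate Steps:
M(I) = 0
R = 1 (R = (0 + 1)² = 1² = 1)
V = -4
V*R = -4*1 = -4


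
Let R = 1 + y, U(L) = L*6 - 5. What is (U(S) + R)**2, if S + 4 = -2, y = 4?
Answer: 1296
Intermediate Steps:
S = -6 (S = -4 - 2 = -6)
U(L) = -5 + 6*L (U(L) = 6*L - 5 = -5 + 6*L)
R = 5 (R = 1 + 4 = 5)
(U(S) + R)**2 = ((-5 + 6*(-6)) + 5)**2 = ((-5 - 36) + 5)**2 = (-41 + 5)**2 = (-36)**2 = 1296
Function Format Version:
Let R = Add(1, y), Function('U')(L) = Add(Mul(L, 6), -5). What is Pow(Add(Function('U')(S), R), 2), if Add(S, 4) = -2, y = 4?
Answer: 1296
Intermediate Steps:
S = -6 (S = Add(-4, -2) = -6)
Function('U')(L) = Add(-5, Mul(6, L)) (Function('U')(L) = Add(Mul(6, L), -5) = Add(-5, Mul(6, L)))
R = 5 (R = Add(1, 4) = 5)
Pow(Add(Function('U')(S), R), 2) = Pow(Add(Add(-5, Mul(6, -6)), 5), 2) = Pow(Add(Add(-5, -36), 5), 2) = Pow(Add(-41, 5), 2) = Pow(-36, 2) = 1296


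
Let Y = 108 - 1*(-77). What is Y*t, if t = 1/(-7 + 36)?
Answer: 185/29 ≈ 6.3793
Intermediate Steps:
Y = 185 (Y = 108 + 77 = 185)
t = 1/29 ≈ 0.034483
Y*t = 185*(1/29) = 185/29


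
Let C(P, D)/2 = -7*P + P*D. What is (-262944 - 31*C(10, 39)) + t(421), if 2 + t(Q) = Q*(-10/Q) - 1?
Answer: -282797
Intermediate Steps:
t(Q) = -13 (t(Q) = -2 + (Q*(-10/Q) - 1) = -2 + (-10 - 1) = -2 - 11 = -13)
C(P, D) = -14*P + 2*D*P (C(P, D) = 2*(-7*P + P*D) = 2*(-7*P + D*P) = -14*P + 2*D*P)
(-262944 - 31*C(10, 39)) + t(421) = (-262944 - 62*10*(-7 + 39)) - 13 = (-262944 - 62*10*32) - 13 = (-262944 - 31*640) - 13 = (-262944 - 19840) - 13 = -282784 - 13 = -282797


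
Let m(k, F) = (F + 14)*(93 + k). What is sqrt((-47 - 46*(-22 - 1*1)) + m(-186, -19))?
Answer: 6*sqrt(41) ≈ 38.419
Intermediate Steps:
m(k, F) = (14 + F)*(93 + k)
sqrt((-47 - 46*(-22 - 1*1)) + m(-186, -19)) = sqrt((-47 - 46*(-22 - 1*1)) + (1302 + 14*(-186) + 93*(-19) - 19*(-186))) = sqrt((-47 - 46*(-22 - 1)) + (1302 - 2604 - 1767 + 3534)) = sqrt((-47 - 46*(-23)) + 465) = sqrt((-47 + 1058) + 465) = sqrt(1011 + 465) = sqrt(1476) = 6*sqrt(41)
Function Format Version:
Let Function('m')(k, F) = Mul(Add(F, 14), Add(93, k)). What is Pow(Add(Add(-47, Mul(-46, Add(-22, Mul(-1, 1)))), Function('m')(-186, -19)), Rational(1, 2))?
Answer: Mul(6, Pow(41, Rational(1, 2))) ≈ 38.419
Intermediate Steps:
Function('m')(k, F) = Mul(Add(14, F), Add(93, k))
Pow(Add(Add(-47, Mul(-46, Add(-22, Mul(-1, 1)))), Function('m')(-186, -19)), Rational(1, 2)) = Pow(Add(Add(-47, Mul(-46, Add(-22, Mul(-1, 1)))), Add(1302, Mul(14, -186), Mul(93, -19), Mul(-19, -186))), Rational(1, 2)) = Pow(Add(Add(-47, Mul(-46, Add(-22, -1))), Add(1302, -2604, -1767, 3534)), Rational(1, 2)) = Pow(Add(Add(-47, Mul(-46, -23)), 465), Rational(1, 2)) = Pow(Add(Add(-47, 1058), 465), Rational(1, 2)) = Pow(Add(1011, 465), Rational(1, 2)) = Pow(1476, Rational(1, 2)) = Mul(6, Pow(41, Rational(1, 2)))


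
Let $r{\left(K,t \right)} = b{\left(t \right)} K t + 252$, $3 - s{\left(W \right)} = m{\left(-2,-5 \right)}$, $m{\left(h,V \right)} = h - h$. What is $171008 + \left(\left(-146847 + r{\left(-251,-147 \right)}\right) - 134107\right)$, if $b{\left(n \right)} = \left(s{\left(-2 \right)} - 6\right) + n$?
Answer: $-5644244$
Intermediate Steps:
$m{\left(h,V \right)} = 0$
$s{\left(W \right)} = 3$ ($s{\left(W \right)} = 3 - 0 = 3 + 0 = 3$)
$b{\left(n \right)} = -3 + n$ ($b{\left(n \right)} = \left(3 - 6\right) + n = -3 + n$)
$r{\left(K,t \right)} = 252 + K t \left(-3 + t\right)$ ($r{\left(K,t \right)} = \left(-3 + t\right) K t + 252 = K \left(-3 + t\right) t + 252 = K t \left(-3 + t\right) + 252 = 252 + K t \left(-3 + t\right)$)
$171008 + \left(\left(-146847 + r{\left(-251,-147 \right)}\right) - 134107\right) = 171008 + \left(\left(-146847 + \left(252 - - 36897 \left(-3 - 147\right)\right)\right) - 134107\right) = 171008 + \left(\left(-146847 + \left(252 - \left(-36897\right) \left(-150\right)\right)\right) - 134107\right) = 171008 + \left(\left(-146847 + \left(252 - 5534550\right)\right) - 134107\right) = 171008 - 5815252 = -5644244$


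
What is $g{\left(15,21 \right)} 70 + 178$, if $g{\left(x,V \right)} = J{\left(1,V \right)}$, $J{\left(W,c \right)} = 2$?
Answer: $318$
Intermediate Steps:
$g{\left(x,V \right)} = 2$
$g{\left(15,21 \right)} 70 + 178 = 2 \cdot 70 + 178 = 140 + 178 = 318$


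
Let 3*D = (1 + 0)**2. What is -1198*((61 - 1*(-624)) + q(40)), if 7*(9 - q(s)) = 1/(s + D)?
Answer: -704202370/847 ≈ -8.3141e+5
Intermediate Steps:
D = 1/3 (D = (1 + 0)**2/3 = (1/3)*1**2 = (1/3)*1 = 1/3 ≈ 0.33333)
q(s) = 9 - 1/(7*(1/3 + s)) (q(s) = 9 - 1/(7*(s + 1/3)) = 9 - 1/(7*(1/3 + s)))
-1198*((61 - 1*(-624)) + q(40)) = -1198*((61 - 1*(-624)) + 3*(20 + 63*40)/(7*(1 + 3*40))) = -1198*((61 + 624) + 3*(20 + 2520)/(7*(1 + 120))) = -1198*(685 + (3/7)*2540/121) = -1198*(685 + (3/7)*(1/121)*2540) = -1198*(685 + 7620/847) = -1198*587815/847 = -704202370/847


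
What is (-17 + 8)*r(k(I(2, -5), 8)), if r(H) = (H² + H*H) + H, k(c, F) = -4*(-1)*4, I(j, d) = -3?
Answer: -4752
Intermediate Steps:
k(c, F) = 16 (k(c, F) = 4*4 = 16)
r(H) = H + 2*H² (r(H) = (H² + H²) + H = 2*H² + H = H + 2*H²)
(-17 + 8)*r(k(I(2, -5), 8)) = (-17 + 8)*(16*(1 + 2*16)) = -144*(1 + 32) = -144*33 = -9*528 = -4752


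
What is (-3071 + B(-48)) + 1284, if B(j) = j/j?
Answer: -1786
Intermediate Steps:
B(j) = 1
(-3071 + B(-48)) + 1284 = (-3071 + 1) + 1284 = -3070 + 1284 = -1786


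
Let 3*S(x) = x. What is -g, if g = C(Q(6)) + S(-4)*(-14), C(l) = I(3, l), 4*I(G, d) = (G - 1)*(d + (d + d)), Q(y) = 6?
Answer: -83/3 ≈ -27.667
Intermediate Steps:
S(x) = x/3
I(G, d) = 3*d*(-1 + G)/4 (I(G, d) = ((G - 1)*(d + (d + d)))/4 = ((-1 + G)*(d + 2*d))/4 = ((-1 + G)*(3*d))/4 = (3*d*(-1 + G))/4 = 3*d*(-1 + G)/4)
C(l) = 3*l/2 (C(l) = 3*l*(-1 + 3)/4 = (¾)*l*2 = 3*l/2)
g = 83/3 (g = (3/2)*6 + ((⅓)*(-4))*(-14) = 9 - 4/3*(-14) = 9 + 56/3 = 83/3 ≈ 27.667)
-g = -1*83/3 = -83/3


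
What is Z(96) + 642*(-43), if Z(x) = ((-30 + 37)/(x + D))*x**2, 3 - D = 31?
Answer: -453174/17 ≈ -26657.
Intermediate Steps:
D = -28 (D = 3 - 1*31 = 3 - 31 = -28)
Z(x) = 7*x**2/(-28 + x) (Z(x) = ((-30 + 37)/(x - 28))*x**2 = (7/(-28 + x))*x**2 = 7*x**2/(-28 + x))
Z(96) + 642*(-43) = 7*96**2/(-28 + 96) + 642*(-43) = 7*9216/68 - 27606 = 7*9216*(1/68) - 27606 = 16128/17 - 27606 = -453174/17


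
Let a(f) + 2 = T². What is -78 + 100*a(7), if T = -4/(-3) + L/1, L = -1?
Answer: -2402/9 ≈ -266.89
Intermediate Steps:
T = ⅓ (T = -4/(-3) - 1/1 = -4*(-⅓) - 1*1 = 4/3 - 1 = ⅓ ≈ 0.33333)
a(f) = -17/9 (a(f) = -2 + (⅓)² = -2 + ⅑ = -17/9)
-78 + 100*a(7) = -78 + 100*(-17/9) = -78 - 1700/9 = -2402/9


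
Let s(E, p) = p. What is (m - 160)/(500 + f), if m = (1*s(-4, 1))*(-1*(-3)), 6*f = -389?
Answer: -942/2611 ≈ -0.36078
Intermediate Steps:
f = -389/6 (f = (1/6)*(-389) = -389/6 ≈ -64.833)
m = 3 (m = (1*1)*(-1*(-3)) = 1*3 = 3)
(m - 160)/(500 + f) = (3 - 160)/(500 - 389/6) = -157/2611/6 = -157*6/2611 = -942/2611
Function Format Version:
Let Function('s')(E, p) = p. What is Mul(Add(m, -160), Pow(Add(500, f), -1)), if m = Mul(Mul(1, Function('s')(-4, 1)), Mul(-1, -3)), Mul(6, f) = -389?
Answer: Rational(-942, 2611) ≈ -0.36078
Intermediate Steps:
f = Rational(-389, 6) (f = Mul(Rational(1, 6), -389) = Rational(-389, 6) ≈ -64.833)
m = 3 (m = Mul(Mul(1, 1), Mul(-1, -3)) = Mul(1, 3) = 3)
Mul(Add(m, -160), Pow(Add(500, f), -1)) = Mul(Add(3, -160), Pow(Add(500, Rational(-389, 6)), -1)) = Mul(-157, Pow(Rational(2611, 6), -1)) = Mul(-157, Rational(6, 2611)) = Rational(-942, 2611)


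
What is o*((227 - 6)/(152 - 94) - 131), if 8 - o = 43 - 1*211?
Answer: -649176/29 ≈ -22385.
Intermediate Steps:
o = 176 (o = 8 - (43 - 1*211) = 8 - (43 - 211) = 8 - 1*(-168) = 8 + 168 = 176)
o*((227 - 6)/(152 - 94) - 131) = 176*((227 - 6)/(152 - 94) - 131) = 176*(221/58 - 131) = 176*(-7377/58) = -649176/29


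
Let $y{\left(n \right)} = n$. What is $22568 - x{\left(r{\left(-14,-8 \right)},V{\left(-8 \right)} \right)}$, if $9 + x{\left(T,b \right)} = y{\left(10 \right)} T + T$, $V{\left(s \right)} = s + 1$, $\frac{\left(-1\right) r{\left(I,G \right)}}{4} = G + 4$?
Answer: $22401$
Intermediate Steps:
$r{\left(I,G \right)} = -16 - 4 G$ ($r{\left(I,G \right)} = - 4 \left(G + 4\right) = - 4 \left(4 + G\right) = -16 - 4 G$)
$V{\left(s \right)} = 1 + s$
$x{\left(T,b \right)} = -9 + 11 T$ ($x{\left(T,b \right)} = -9 + \left(10 T + T\right) = -9 + 11 T$)
$22568 - x{\left(r{\left(-14,-8 \right)},V{\left(-8 \right)} \right)} = 22568 - \left(-9 + 11 \left(-16 - -32\right)\right) = 22568 - \left(-9 + 11 \left(-16 + 32\right)\right) = 22568 - \left(-9 + 11 \cdot 16\right) = 22568 - \left(-9 + 176\right) = 22568 - 167 = 22401$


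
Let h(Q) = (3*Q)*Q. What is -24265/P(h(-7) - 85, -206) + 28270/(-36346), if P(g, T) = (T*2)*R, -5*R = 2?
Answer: -2216486465/14974552 ≈ -148.02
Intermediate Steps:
R = -⅖ (R = -⅕*2 = -⅖ ≈ -0.40000)
h(Q) = 3*Q²
P(g, T) = -4*T/5 (P(g, T) = (T*2)*(-⅖) = (2*T)*(-⅖) = -4*T/5)
-24265/P(h(-7) - 85, -206) + 28270/(-36346) = -24265/((-⅘*(-206))) + 28270/(-36346) = -24265/824/5 + 28270*(-1/36346) = -24265*5/824 - 14135/18173 = -121325/824 - 14135/18173 = -2216486465/14974552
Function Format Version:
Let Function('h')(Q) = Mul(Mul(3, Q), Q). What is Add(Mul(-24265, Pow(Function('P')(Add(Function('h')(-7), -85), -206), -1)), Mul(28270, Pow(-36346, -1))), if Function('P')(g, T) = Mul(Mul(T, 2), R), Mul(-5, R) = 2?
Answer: Rational(-2216486465, 14974552) ≈ -148.02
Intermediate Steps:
R = Rational(-2, 5) (R = Mul(Rational(-1, 5), 2) = Rational(-2, 5) ≈ -0.40000)
Function('h')(Q) = Mul(3, Pow(Q, 2))
Function('P')(g, T) = Mul(Rational(-4, 5), T) (Function('P')(g, T) = Mul(Mul(T, 2), Rational(-2, 5)) = Mul(Mul(2, T), Rational(-2, 5)) = Mul(Rational(-4, 5), T))
Add(Mul(-24265, Pow(Function('P')(Add(Function('h')(-7), -85), -206), -1)), Mul(28270, Pow(-36346, -1))) = Add(Mul(-24265, Pow(Mul(Rational(-4, 5), -206), -1)), Mul(28270, Pow(-36346, -1))) = Add(Mul(-24265, Pow(Rational(824, 5), -1)), Mul(28270, Rational(-1, 36346))) = Add(Mul(-24265, Rational(5, 824)), Rational(-14135, 18173)) = Add(Rational(-121325, 824), Rational(-14135, 18173)) = Rational(-2216486465, 14974552)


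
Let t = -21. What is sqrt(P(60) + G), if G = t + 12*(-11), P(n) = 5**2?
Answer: 8*I*sqrt(2) ≈ 11.314*I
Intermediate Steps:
P(n) = 25
G = -153 (G = -21 + 12*(-11) = -21 - 132 = -153)
sqrt(P(60) + G) = sqrt(25 - 153) = sqrt(-128) = 8*I*sqrt(2)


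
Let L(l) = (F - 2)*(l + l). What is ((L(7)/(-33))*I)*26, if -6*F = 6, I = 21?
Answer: 7644/11 ≈ 694.91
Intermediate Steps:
F = -1 (F = -⅙*6 = -1)
L(l) = -6*l (L(l) = (-1 - 2)*(l + l) = -6*l)
((L(7)/(-33))*I)*26 = ((-6*7/(-33))*21)*26 = (-42*(-1/33)*21)*26 = ((14/11)*21)*26 = (294/11)*26 = 7644/11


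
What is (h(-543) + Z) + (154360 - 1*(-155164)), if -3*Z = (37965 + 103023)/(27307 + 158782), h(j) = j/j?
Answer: 151976651/491 ≈ 3.0952e+5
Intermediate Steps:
h(j) = 1
Z = -124/491 (Z = -(37965 + 103023)/(3*(27307 + 158782)) = -46996/186089 = -1/3*372/491 = -124/491 ≈ -0.25255)
(h(-543) + Z) + (154360 - 1*(-155164)) = (1 - 124/491) + (154360 - 1*(-155164)) = 367/491 + (154360 + 155164) = 367/491 + 309524 = 151976651/491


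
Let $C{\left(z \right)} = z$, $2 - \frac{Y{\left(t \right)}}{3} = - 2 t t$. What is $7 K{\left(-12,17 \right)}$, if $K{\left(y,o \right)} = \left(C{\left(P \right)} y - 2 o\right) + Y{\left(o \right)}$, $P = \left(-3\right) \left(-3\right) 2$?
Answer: $10430$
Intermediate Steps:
$Y{\left(t \right)} = 6 + 6 t^{2}$ ($Y{\left(t \right)} = 6 - 3 - 2 t t = 6 - 3 \left(- 2 t^{2}\right) = 6 + 6 t^{2}$)
$P = 18$ ($P = 9 \cdot 2 = 18$)
$K{\left(y,o \right)} = 6 - 2 o + 6 o^{2} + 18 y$ ($K{\left(y,o \right)} = \left(18 y - 2 o\right) + \left(6 + 6 o^{2}\right) = \left(- 2 o + 18 y\right) + \left(6 + 6 o^{2}\right) = 6 - 2 o + 6 o^{2} + 18 y$)
$7 K{\left(-12,17 \right)} = 7 \left(6 - 34 + 6 \cdot 17^{2} + 18 \left(-12\right)\right) = 7 \left(6 - 34 + 6 \cdot 289 - 216\right) = 7 \left(6 - 34 + 1734 - 216\right) = 7 \cdot 1490 = 10430$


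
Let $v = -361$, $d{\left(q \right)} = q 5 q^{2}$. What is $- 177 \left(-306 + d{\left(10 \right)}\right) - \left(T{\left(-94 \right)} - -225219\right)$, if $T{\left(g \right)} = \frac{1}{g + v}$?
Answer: $- \frac{480505934}{455} \approx -1.0561 \cdot 10^{6}$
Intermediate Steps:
$d{\left(q \right)} = 5 q^{3}$ ($d{\left(q \right)} = 5 q q^{2} = 5 q^{3}$)
$T{\left(g \right)} = \frac{1}{-361 + g}$ ($T{\left(g \right)} = \frac{1}{g - 361} = \frac{1}{-361 + g}$)
$- 177 \left(-306 + d{\left(10 \right)}\right) - \left(T{\left(-94 \right)} - -225219\right) = - 177 \left(-306 + 5 \cdot 10^{3}\right) - \left(\frac{1}{-361 - 94} - -225219\right) = - 177 \left(-306 + 5 \cdot 1000\right) - \left(\frac{1}{-455} + 225219\right) = - 177 \left(-306 + 5000\right) - \left(- \frac{1}{455} + 225219\right) = \left(-177\right) 4694 - \frac{102474644}{455} = -830838 - \frac{102474644}{455} = - \frac{480505934}{455}$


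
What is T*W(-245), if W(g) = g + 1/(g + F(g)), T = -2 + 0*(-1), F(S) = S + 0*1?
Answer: 120051/245 ≈ 490.00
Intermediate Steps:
F(S) = S (F(S) = S + 0 = S)
T = -2 (T = -2 + 0 = -2)
W(g) = g + 1/(2*g) (W(g) = g + 1/(g + g) = g + 1/(2*g))
T*W(-245) = -2*(-245 + (1/2)/(-245)) = -2*(-245 + (1/2)*(-1/245)) = -2*(-245 - 1/490) = -2*(-120051/490) = 120051/245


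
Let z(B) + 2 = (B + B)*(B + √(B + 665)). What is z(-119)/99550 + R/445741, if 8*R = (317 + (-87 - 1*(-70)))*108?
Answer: 1302656262/4437351655 - 119*√546/49775 ≈ 0.23770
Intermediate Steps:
R = 4050 (R = ((317 + (-87 - 1*(-70)))*108)/8 = ((317 + (-87 + 70))*108)/8 = ((317 - 17)*108)/8 = (300*108)/8 = (⅛)*32400 = 4050)
z(B) = -2 + 2*B*(B + √(665 + B)) (z(B) = -2 + (B + B)*(B + √(B + 665)) = -2 + (2*B)*(B + √(665 + B)) = -2 + 2*B*(B + √(665 + B)))
z(-119)/99550 + R/445741 = (-2 + 2*(-119)² + 2*(-119)*√(665 - 119))/99550 + 4050/445741 = (-2 + 2*14161 + 2*(-119)*√546)*(1/99550) + 4050*(1/445741) = (-2 + 28322 - 238*√546)*(1/99550) + 4050/445741 = (28320 - 238*√546)*(1/99550) + 4050/445741 = (2832/9955 - 119*√546/49775) + 4050/445741 = 1302656262/4437351655 - 119*√546/49775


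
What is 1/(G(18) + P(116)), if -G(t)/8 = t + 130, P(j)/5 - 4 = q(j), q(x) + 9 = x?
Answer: -1/629 ≈ -0.0015898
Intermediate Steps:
q(x) = -9 + x
P(j) = -25 + 5*j (P(j) = 20 + 5*(-9 + j) = 20 + (-45 + 5*j) = -25 + 5*j)
G(t) = -1040 - 8*t (G(t) = -8*(t + 130) = -8*(130 + t) = -1040 - 8*t)
1/(G(18) + P(116)) = 1/((-1040 - 8*18) + (-25 + 5*116)) = 1/((-1040 - 144) + (-25 + 580)) = 1/(-1184 + 555) = 1/(-629) = -1/629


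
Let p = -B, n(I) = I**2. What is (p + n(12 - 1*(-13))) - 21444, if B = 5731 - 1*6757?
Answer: -19793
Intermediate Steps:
B = -1026 (B = 5731 - 6757 = -1026)
p = 1026 (p = -1*(-1026) = 1026)
(p + n(12 - 1*(-13))) - 21444 = (1026 + (12 - 1*(-13))**2) - 21444 = (1026 + (12 + 13)**2) - 21444 = (1026 + 25**2) - 21444 = (1026 + 625) - 21444 = 1651 - 21444 = -19793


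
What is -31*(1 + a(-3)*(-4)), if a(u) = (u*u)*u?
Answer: -3379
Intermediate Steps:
a(u) = u³ (a(u) = u²*u = u³)
-31*(1 + a(-3)*(-4)) = -31*(1 + (-3)³*(-4)) = -31*(1 - 27*(-4)) = -31*(1 + 108) = -31*109 = -3379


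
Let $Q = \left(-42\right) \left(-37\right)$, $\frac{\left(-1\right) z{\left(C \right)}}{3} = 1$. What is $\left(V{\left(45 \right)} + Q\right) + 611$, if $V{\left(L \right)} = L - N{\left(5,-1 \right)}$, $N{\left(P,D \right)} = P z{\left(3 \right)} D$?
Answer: $2195$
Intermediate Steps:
$z{\left(C \right)} = -3$ ($z{\left(C \right)} = \left(-3\right) 1 = -3$)
$N{\left(P,D \right)} = - 3 D P$ ($N{\left(P,D \right)} = P \left(-3\right) D = - 3 P D = - 3 D P$)
$Q = 1554$
$V{\left(L \right)} = -15 + L$ ($V{\left(L \right)} = L - \left(-3\right) \left(-1\right) 5 = L - 15 = -15 + L$)
$\left(V{\left(45 \right)} + Q\right) + 611 = \left(\left(-15 + 45\right) + 1554\right) + 611 = \left(30 + 1554\right) + 611 = 1584 + 611 = 2195$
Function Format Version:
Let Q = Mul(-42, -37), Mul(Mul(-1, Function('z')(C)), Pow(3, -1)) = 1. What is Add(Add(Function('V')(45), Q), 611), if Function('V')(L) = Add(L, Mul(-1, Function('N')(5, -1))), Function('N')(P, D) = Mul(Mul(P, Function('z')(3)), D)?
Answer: 2195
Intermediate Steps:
Function('z')(C) = -3 (Function('z')(C) = Mul(-3, 1) = -3)
Function('N')(P, D) = Mul(-3, D, P) (Function('N')(P, D) = Mul(Mul(P, -3), D) = Mul(Mul(-3, P), D) = Mul(-3, D, P))
Q = 1554
Function('V')(L) = Add(-15, L) (Function('V')(L) = Add(L, Mul(-1, Mul(-3, -1, 5))) = Add(L, Mul(-1, 15)) = Add(L, -15) = Add(-15, L))
Add(Add(Function('V')(45), Q), 611) = Add(Add(Add(-15, 45), 1554), 611) = Add(Add(30, 1554), 611) = Add(1584, 611) = 2195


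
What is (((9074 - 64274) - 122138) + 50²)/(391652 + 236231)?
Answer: -174838/627883 ≈ -0.27846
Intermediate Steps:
(((9074 - 64274) - 122138) + 50²)/(391652 + 236231) = ((-55200 - 122138) + 2500)/627883 = (-177338 + 2500)*(1/627883) = -174838*1/627883 = -174838/627883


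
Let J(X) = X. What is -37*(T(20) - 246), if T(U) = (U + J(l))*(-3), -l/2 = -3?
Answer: 11988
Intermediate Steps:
l = 6 (l = -2*(-3) = 6)
T(U) = -18 - 3*U (T(U) = (U + 6)*(-3) = (6 + U)*(-3) = -18 - 3*U)
-37*(T(20) - 246) = -37*((-18 - 3*20) - 246) = -37*((-18 - 60) - 246) = -37*(-78 - 246) = -37*(-324) = 11988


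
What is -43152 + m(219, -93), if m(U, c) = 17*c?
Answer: -44733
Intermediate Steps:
-43152 + m(219, -93) = -43152 + 17*(-93) = -43152 - 1581 = -44733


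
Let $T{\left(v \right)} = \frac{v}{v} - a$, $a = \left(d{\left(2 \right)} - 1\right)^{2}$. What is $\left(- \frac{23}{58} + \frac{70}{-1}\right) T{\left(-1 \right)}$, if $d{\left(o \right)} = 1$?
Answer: $- \frac{4083}{58} \approx -70.396$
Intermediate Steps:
$a = 0$ ($a = \left(1 - 1\right)^{2} = 0^{2} = 0$)
$T{\left(v \right)} = 1$ ($T{\left(v \right)} = \frac{v}{v} - 0 = 1 + 0 = 1$)
$\left(- \frac{23}{58} + \frac{70}{-1}\right) T{\left(-1 \right)} = \left(- \frac{23}{58} + \frac{70}{-1}\right) 1 = \left(\left(-23\right) \frac{1}{58} + 70 \left(-1\right)\right) 1 = \left(- \frac{23}{58} - 70\right) 1 = \left(- \frac{4083}{58}\right) 1 = - \frac{4083}{58}$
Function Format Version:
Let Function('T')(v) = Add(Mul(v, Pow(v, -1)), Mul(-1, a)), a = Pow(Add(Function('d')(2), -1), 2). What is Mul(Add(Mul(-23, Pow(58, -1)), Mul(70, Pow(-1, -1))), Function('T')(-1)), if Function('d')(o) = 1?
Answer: Rational(-4083, 58) ≈ -70.396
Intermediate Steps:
a = 0 (a = Pow(Add(1, -1), 2) = Pow(0, 2) = 0)
Function('T')(v) = 1 (Function('T')(v) = Add(Mul(v, Pow(v, -1)), Mul(-1, 0)) = Add(1, 0) = 1)
Mul(Add(Mul(-23, Pow(58, -1)), Mul(70, Pow(-1, -1))), Function('T')(-1)) = Mul(Add(Mul(-23, Pow(58, -1)), Mul(70, Pow(-1, -1))), 1) = Mul(Add(Mul(-23, Rational(1, 58)), Mul(70, -1)), 1) = Mul(Add(Rational(-23, 58), -70), 1) = Mul(Rational(-4083, 58), 1) = Rational(-4083, 58)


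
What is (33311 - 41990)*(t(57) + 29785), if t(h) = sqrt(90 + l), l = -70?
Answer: -258504015 - 17358*sqrt(5) ≈ -2.5854e+8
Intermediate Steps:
t(h) = 2*sqrt(5) (t(h) = sqrt(90 - 70) = sqrt(20) = 2*sqrt(5))
(33311 - 41990)*(t(57) + 29785) = (33311 - 41990)*(2*sqrt(5) + 29785) = -8679*(29785 + 2*sqrt(5)) = -258504015 - 17358*sqrt(5)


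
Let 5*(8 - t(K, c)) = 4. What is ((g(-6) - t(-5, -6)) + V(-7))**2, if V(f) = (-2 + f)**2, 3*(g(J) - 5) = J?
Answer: 147456/25 ≈ 5898.2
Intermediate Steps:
g(J) = 5 + J/3
t(K, c) = 36/5 (t(K, c) = 8 - 1/5*4 = 8 - 4/5 = 36/5)
((g(-6) - t(-5, -6)) + V(-7))**2 = (((5 + (1/3)*(-6)) - 1*36/5) + (-2 - 7)**2)**2 = (((5 - 2) - 36/5) + (-9)**2)**2 = ((3 - 36/5) + 81)**2 = (-21/5 + 81)**2 = (384/5)**2 = 147456/25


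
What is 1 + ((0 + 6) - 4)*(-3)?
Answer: -5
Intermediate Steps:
1 + ((0 + 6) - 4)*(-3) = 1 + (6 - 4)*(-3) = 1 + 2*(-3) = 1 - 6 = -5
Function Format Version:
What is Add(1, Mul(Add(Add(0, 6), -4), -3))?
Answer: -5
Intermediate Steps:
Add(1, Mul(Add(Add(0, 6), -4), -3)) = Add(1, Mul(Add(6, -4), -3)) = Add(1, Mul(2, -3)) = Add(1, -6) = -5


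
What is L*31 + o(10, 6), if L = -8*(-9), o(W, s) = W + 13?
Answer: 2255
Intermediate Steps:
o(W, s) = 13 + W
L = 72
L*31 + o(10, 6) = 72*31 + (13 + 10) = 2232 + 23 = 2255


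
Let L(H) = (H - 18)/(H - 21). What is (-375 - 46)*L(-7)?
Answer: -10525/28 ≈ -375.89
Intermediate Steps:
L(H) = (-18 + H)/(-21 + H)
(-375 - 46)*L(-7) = (-375 - 46)*((-18 - 7)/(-21 - 7)) = -421*(-25)/(-28) = -(-421)*(-25)/28 = -421*25/28 = -10525/28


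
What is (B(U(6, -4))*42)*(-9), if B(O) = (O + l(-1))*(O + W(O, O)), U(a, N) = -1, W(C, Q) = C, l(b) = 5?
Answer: 3024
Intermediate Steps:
B(O) = 2*O*(5 + O) (B(O) = (O + 5)*(O + O) = (5 + O)*(2*O) = 2*O*(5 + O))
(B(U(6, -4))*42)*(-9) = ((2*(-1)*(5 - 1))*42)*(-9) = ((2*(-1)*4)*42)*(-9) = -8*42*(-9) = -336*(-9) = 3024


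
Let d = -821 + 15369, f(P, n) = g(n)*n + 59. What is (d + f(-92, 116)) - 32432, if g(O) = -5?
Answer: -18405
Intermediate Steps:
f(P, n) = 59 - 5*n (f(P, n) = -5*n + 59 = 59 - 5*n)
d = 14548
(d + f(-92, 116)) - 32432 = (14548 + (59 - 5*116)) - 32432 = (14548 + (59 - 580)) - 32432 = (14548 - 521) - 32432 = 14027 - 32432 = -18405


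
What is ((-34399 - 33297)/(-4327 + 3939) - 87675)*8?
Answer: -67900408/97 ≈ -7.0000e+5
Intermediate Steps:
((-34399 - 33297)/(-4327 + 3939) - 87675)*8 = (-67696/(-388) - 87675)*8 = (-67696*(-1/388) - 87675)*8 = (16924/97 - 87675)*8 = -8487551/97*8 = -67900408/97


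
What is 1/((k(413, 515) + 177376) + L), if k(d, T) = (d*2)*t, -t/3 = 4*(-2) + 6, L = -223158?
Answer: -1/40826 ≈ -2.4494e-5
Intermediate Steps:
t = 6 (t = -3*(4*(-2) + 6) = -3*(-8 + 6) = -3*(-2) = 6)
k(d, T) = 12*d (k(d, T) = (d*2)*6 = (2*d)*6 = 12*d)
1/((k(413, 515) + 177376) + L) = 1/((12*413 + 177376) - 223158) = 1/((4956 + 177376) - 223158) = 1/(182332 - 223158) = 1/(-40826) = -1/40826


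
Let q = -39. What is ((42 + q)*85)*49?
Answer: 12495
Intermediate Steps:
((42 + q)*85)*49 = ((42 - 39)*85)*49 = (3*85)*49 = 255*49 = 12495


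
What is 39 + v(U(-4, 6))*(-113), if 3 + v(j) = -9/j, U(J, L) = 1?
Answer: 1395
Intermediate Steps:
v(j) = -3 - 9/j
39 + v(U(-4, 6))*(-113) = 39 + (-3 - 9/1)*(-113) = 39 + (-3 - 9*1)*(-113) = 39 + (-3 - 9)*(-113) = 39 - 12*(-113) = 39 + 1356 = 1395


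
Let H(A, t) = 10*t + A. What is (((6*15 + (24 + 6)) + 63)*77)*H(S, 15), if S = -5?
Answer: 2043195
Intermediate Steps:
H(A, t) = A + 10*t
(((6*15 + (24 + 6)) + 63)*77)*H(S, 15) = (((6*15 + (24 + 6)) + 63)*77)*(-5 + 10*15) = (((90 + 30) + 63)*77)*(-5 + 150) = ((120 + 63)*77)*145 = (183*77)*145 = 14091*145 = 2043195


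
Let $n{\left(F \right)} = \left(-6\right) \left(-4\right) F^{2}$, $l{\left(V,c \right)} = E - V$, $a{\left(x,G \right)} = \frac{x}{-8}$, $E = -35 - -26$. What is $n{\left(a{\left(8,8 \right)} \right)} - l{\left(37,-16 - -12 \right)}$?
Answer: $70$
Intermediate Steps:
$E = -9$ ($E = -35 + 26 = -9$)
$a{\left(x,G \right)} = - \frac{x}{8}$ ($a{\left(x,G \right)} = x \left(- \frac{1}{8}\right) = - \frac{x}{8}$)
$l{\left(V,c \right)} = -9 - V$
$n{\left(F \right)} = 24 F^{2}$
$n{\left(a{\left(8,8 \right)} \right)} - l{\left(37,-16 - -12 \right)} = 24 \left(\left(- \frac{1}{8}\right) 8\right)^{2} - \left(-9 - 37\right) = 24 \left(-1\right)^{2} - \left(-9 - 37\right) = 24 \cdot 1 - -46 = 24 + 46 = 70$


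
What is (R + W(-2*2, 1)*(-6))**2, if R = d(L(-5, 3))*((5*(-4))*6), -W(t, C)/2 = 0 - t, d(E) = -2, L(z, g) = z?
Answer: 82944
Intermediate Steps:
W(t, C) = 2*t (W(t, C) = -2*(0 - t) = -(-2)*t = 2*t)
R = 240 (R = -2*5*(-4)*6 = -(-40)*6 = -2*(-120) = 240)
(R + W(-2*2, 1)*(-6))**2 = (240 + (2*(-2*2))*(-6))**2 = (240 + (2*(-4))*(-6))**2 = (240 - 8*(-6))**2 = (240 + 48)**2 = 288**2 = 82944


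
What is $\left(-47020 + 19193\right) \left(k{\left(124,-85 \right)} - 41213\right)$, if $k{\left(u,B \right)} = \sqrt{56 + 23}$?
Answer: $1146834151 - 27827 \sqrt{79} \approx 1.1466 \cdot 10^{9}$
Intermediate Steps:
$k{\left(u,B \right)} = \sqrt{79}$
$\left(-47020 + 19193\right) \left(k{\left(124,-85 \right)} - 41213\right) = \left(-47020 + 19193\right) \left(\sqrt{79} - 41213\right) = - 27827 \left(-41213 + \sqrt{79}\right) = 1146834151 - 27827 \sqrt{79}$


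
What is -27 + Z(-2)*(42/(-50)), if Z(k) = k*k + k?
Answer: -717/25 ≈ -28.680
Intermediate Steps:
Z(k) = k + k**2 (Z(k) = k**2 + k = k + k**2)
-27 + Z(-2)*(42/(-50)) = -27 + (-2*(1 - 2))*(42/(-50)) = -27 + (-2*(-1))*(42*(-1/50)) = -27 + 2*(-21/25) = -27 - 42/25 = -717/25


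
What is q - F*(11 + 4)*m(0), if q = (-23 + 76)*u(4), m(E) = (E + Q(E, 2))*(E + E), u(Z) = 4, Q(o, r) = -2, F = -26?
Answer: 212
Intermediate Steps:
m(E) = 2*E*(-2 + E) (m(E) = (E - 2)*(E + E) = (-2 + E)*(2*E) = 2*E*(-2 + E))
q = 212 (q = (-23 + 76)*4 = 53*4 = 212)
q - F*(11 + 4)*m(0) = 212 - (-26*(11 + 4))*2*0*(-2 + 0) = 212 - (-26*15)*2*0*(-2) = 212 - (-390)*0 = 212 - 1*0 = 212 + 0 = 212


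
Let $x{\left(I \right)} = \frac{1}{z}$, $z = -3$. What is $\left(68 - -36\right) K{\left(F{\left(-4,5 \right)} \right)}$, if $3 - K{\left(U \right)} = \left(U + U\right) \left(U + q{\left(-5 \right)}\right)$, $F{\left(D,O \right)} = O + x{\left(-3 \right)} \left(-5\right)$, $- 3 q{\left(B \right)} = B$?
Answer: $- \frac{101192}{9} \approx -11244.0$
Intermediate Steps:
$x{\left(I \right)} = - \frac{1}{3}$ ($x{\left(I \right)} = \frac{1}{-3} = - \frac{1}{3}$)
$q{\left(B \right)} = - \frac{B}{3}$
$F{\left(D,O \right)} = \frac{5}{3} + O$ ($F{\left(D,O \right)} = O - - \frac{5}{3} = O + \frac{5}{3} = \frac{5}{3} + O$)
$K{\left(U \right)} = 3 - 2 U \left(\frac{5}{3} + U\right)$ ($K{\left(U \right)} = 3 - \left(U + U\right) \left(U - - \frac{5}{3}\right) = 3 - 2 U \left(U + \frac{5}{3}\right) = 3 - 2 U \left(\frac{5}{3} + U\right)$)
$\left(68 - -36\right) K{\left(F{\left(-4,5 \right)} \right)} = \left(68 - -36\right) \left(3 - 2 \left(\frac{5}{3} + 5\right)^{2} - \frac{10 \left(\frac{5}{3} + 5\right)}{3}\right) = \left(68 + 36\right) \left(3 - 2 \left(\frac{20}{3}\right)^{2} - \frac{200}{9}\right) = 104 \left(3 - \frac{800}{9} - \frac{200}{9}\right) = 104 \left(- \frac{973}{9}\right) = - \frac{101192}{9}$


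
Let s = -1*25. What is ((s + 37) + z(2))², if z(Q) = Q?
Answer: 196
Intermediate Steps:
s = -25
((s + 37) + z(2))² = ((-25 + 37) + 2)² = (12 + 2)² = 14² = 196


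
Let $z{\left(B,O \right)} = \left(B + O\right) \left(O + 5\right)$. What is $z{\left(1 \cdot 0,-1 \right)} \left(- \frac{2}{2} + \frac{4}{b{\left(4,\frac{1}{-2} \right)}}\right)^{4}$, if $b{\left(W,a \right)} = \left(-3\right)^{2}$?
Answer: $- \frac{2500}{6561} \approx -0.38104$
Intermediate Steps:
$b{\left(W,a \right)} = 9$
$z{\left(B,O \right)} = \left(5 + O\right) \left(B + O\right)$ ($z{\left(B,O \right)} = \left(B + O\right) \left(5 + O\right) = \left(5 + O\right) \left(B + O\right)$)
$z{\left(1 \cdot 0,-1 \right)} \left(- \frac{2}{2} + \frac{4}{b{\left(4,\frac{1}{-2} \right)}}\right)^{4} = \left(\left(-1\right)^{2} + 5 \cdot 1 \cdot 0 + 5 \left(-1\right) + 1 \cdot 0 \left(-1\right)\right) \left(- \frac{2}{2} + \frac{4}{9}\right)^{4} = \left(1 + 5 \cdot 0 - 5 + 0 \left(-1\right)\right) \left(\left(-2\right) \frac{1}{2} + 4 \cdot \frac{1}{9}\right)^{4} = \left(1 + 0 - 5 + 0\right) \left(-1 + \frac{4}{9}\right)^{4} = - 4 \left(- \frac{5}{9}\right)^{4} = \left(-4\right) \frac{625}{6561} = - \frac{2500}{6561}$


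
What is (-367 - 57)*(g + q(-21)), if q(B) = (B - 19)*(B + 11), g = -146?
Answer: -107696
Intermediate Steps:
q(B) = (-19 + B)*(11 + B)
(-367 - 57)*(g + q(-21)) = (-367 - 57)*(-146 + (-209 + (-21)² - 8*(-21))) = -424*(-146 + (-209 + 441 + 168)) = -424*(-146 + 400) = -424*254 = -107696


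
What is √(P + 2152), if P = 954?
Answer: √3106 ≈ 55.732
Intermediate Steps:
√(P + 2152) = √(954 + 2152) = √3106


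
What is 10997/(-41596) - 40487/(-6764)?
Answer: 201214193/35169418 ≈ 5.7213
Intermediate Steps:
10997/(-41596) - 40487/(-6764) = 10997*(-1/41596) - 40487*(-1/6764) = -10997/41596 + 40487/6764 = 201214193/35169418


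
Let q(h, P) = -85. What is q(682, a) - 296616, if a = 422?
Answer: -296701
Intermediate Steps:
q(682, a) - 296616 = -85 - 296616 = -296701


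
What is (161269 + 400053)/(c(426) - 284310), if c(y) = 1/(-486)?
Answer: -272802492/138174661 ≈ -1.9743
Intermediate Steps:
c(y) = -1/486
(161269 + 400053)/(c(426) - 284310) = (161269 + 400053)/(-1/486 - 284310) = 561322/(-138174661/486) = 561322*(-486/138174661) = -272802492/138174661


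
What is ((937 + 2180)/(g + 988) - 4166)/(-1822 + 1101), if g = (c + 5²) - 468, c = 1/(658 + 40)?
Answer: 226088080/39182333 ≈ 5.7702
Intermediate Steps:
c = 1/698 ≈ 0.0014327
g = -309213/698 (g = (1/698 + 5²) - 468 = (1/698 + 25) - 468 = 17451/698 - 468 = -309213/698 ≈ -443.00)
((937 + 2180)/(g + 988) - 4166)/(-1822 + 1101) = ((937 + 2180)/(-309213/698 + 988) - 4166)/(-1822 + 1101) = (3117/(380411/698) - 4166)/(-721) = (3117*(698/380411) - 4166)*(-1/721) = (2175666/380411 - 4166)*(-1/721) = -1582616560/380411*(-1/721) = 226088080/39182333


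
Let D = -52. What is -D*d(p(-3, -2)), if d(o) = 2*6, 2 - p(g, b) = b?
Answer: 624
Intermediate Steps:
p(g, b) = 2 - b
d(o) = 12
-D*d(p(-3, -2)) = -(-52)*12 = -1*(-624) = 624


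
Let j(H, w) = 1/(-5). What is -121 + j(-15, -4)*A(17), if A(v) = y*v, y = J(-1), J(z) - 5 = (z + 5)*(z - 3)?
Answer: -418/5 ≈ -83.600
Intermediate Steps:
J(z) = 5 + (-3 + z)*(5 + z) (J(z) = 5 + (z + 5)*(z - 3) = 5 + (5 + z)*(-3 + z) = 5 + (-3 + z)*(5 + z))
y = -11 (y = -10 + (-1)² + 2*(-1) = -10 + 1 - 2 = -11)
j(H, w) = -⅕
A(v) = -11*v
-121 + j(-15, -4)*A(17) = -121 - (-11)*17/5 = -121 - ⅕*(-187) = -121 + 187/5 = -418/5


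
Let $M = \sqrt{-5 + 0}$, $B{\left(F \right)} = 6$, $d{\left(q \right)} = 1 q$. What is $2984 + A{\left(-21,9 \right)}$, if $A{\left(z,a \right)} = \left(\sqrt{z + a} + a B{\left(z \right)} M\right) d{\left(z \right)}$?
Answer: $2984 - 1134 i \sqrt{5} - 42 i \sqrt{3} \approx 2984.0 - 2608.4 i$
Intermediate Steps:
$d{\left(q \right)} = q$
$M = i \sqrt{5}$ ($M = \sqrt{-5} = i \sqrt{5} \approx 2.2361 i$)
$A{\left(z,a \right)} = z \left(\sqrt{a + z} + 6 i a \sqrt{5}\right)$ ($A{\left(z,a \right)} = \left(\sqrt{z + a} + a 6 i \sqrt{5}\right) z = \left(\sqrt{a + z} + 6 a i \sqrt{5}\right) z = \left(\sqrt{a + z} + 6 i a \sqrt{5}\right) z = z \left(\sqrt{a + z} + 6 i a \sqrt{5}\right)$)
$2984 + A{\left(-21,9 \right)} = 2984 - 21 \left(\sqrt{9 - 21} + 6 i 9 \sqrt{5}\right) = 2984 - 21 \left(\sqrt{-12} + 54 i \sqrt{5}\right) = 2984 - 21 \left(2 i \sqrt{3} + 54 i \sqrt{5}\right) = 2984 - \left(42 i \sqrt{3} + 1134 i \sqrt{5}\right) = 2984 - 1134 i \sqrt{5} - 42 i \sqrt{3}$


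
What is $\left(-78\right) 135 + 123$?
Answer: $-10407$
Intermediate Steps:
$\left(-78\right) 135 + 123 = -10530 + 123 = -10407$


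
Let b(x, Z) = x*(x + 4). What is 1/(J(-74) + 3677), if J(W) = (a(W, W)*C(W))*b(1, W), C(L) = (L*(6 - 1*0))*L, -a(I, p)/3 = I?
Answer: 1/36473837 ≈ 2.7417e-8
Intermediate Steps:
a(I, p) = -3*I
C(L) = 6*L² (C(L) = (L*(6 + 0))*L = (L*6)*L = (6*L)*L = 6*L²)
b(x, Z) = x*(4 + x)
J(W) = -90*W³ (J(W) = ((-3*W)*(6*W²))*(1*(4 + 1)) = (-18*W³)*(1*5) = -18*W³*5 = -90*W³)
1/(J(-74) + 3677) = 1/(-90*(-74)³ + 3677) = 1/(-90*(-405224) + 3677) = 1/(36470160 + 3677) = 1/36473837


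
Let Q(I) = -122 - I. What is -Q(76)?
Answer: 198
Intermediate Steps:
-Q(76) = -(-122 - 1*76) = -(-122 - 76) = -1*(-198) = 198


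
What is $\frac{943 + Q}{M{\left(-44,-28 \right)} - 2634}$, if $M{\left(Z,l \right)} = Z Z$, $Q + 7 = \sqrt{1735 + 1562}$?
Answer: $- \frac{468}{349} - \frac{\sqrt{3297}}{698} \approx -1.4232$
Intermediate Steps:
$Q = -7 + \sqrt{3297}$ ($Q = -7 + \sqrt{1735 + 1562} = -7 + \sqrt{3297} \approx 50.419$)
$M{\left(Z,l \right)} = Z^{2}$
$\frac{943 + Q}{M{\left(-44,-28 \right)} - 2634} = \frac{943 - \left(7 - \sqrt{3297}\right)}{\left(-44\right)^{2} - 2634} = \frac{936 + \sqrt{3297}}{1936 - 2634} = \frac{936 + \sqrt{3297}}{-698} = \left(936 + \sqrt{3297}\right) \left(- \frac{1}{698}\right) = - \frac{468}{349} - \frac{\sqrt{3297}}{698}$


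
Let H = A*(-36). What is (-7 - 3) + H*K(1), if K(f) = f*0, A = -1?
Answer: -10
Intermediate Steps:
H = 36 (H = -1*(-36) = 36)
K(f) = 0
(-7 - 3) + H*K(1) = (-7 - 3) + 36*0 = -10 + 0 = -10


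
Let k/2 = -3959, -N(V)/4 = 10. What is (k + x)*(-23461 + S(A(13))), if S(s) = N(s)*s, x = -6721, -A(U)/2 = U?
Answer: 328221019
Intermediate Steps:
N(V) = -40 (N(V) = -4*10 = -40)
A(U) = -2*U
k = -7918 (k = 2*(-3959) = -7918)
S(s) = -40*s
(k + x)*(-23461 + S(A(13))) = (-7918 - 6721)*(-23461 - (-80)*13) = -14639*(-23461 - 40*(-26)) = -14639*(-23461 + 1040) = -14639*(-22421) = 328221019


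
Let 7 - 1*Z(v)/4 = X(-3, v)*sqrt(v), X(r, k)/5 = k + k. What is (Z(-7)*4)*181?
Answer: 20272 + 202720*I*sqrt(7) ≈ 20272.0 + 5.3635e+5*I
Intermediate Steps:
X(r, k) = 10*k (X(r, k) = 5*(k + k) = 5*(2*k) = 10*k)
Z(v) = 28 - 40*v**(3/2) (Z(v) = 28 - 4*10*v*sqrt(v) = 28 - 40*v**(3/2))
(Z(-7)*4)*181 = ((28 - (-280)*I*sqrt(7))*4)*181 = ((28 + 280*I*sqrt(7))*4)*181 = (112 + 1120*I*sqrt(7))*181 = 20272 + 202720*I*sqrt(7)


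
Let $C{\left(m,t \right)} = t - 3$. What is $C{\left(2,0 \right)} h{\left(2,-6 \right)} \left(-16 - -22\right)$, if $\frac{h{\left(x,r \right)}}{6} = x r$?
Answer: $1296$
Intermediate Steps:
$h{\left(x,r \right)} = 6 r x$ ($h{\left(x,r \right)} = 6 x r = 6 r x$)
$C{\left(m,t \right)} = -3 + t$
$C{\left(2,0 \right)} h{\left(2,-6 \right)} \left(-16 - -22\right) = \left(-3 + 0\right) 6 \left(-6\right) 2 \left(-16 - -22\right) = \left(-3\right) \left(-72\right) \left(-16 + 22\right) = 216 \cdot 6 = 1296$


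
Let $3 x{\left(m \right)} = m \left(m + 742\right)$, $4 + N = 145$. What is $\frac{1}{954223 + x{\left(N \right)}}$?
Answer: $\frac{1}{995724} \approx 1.0043 \cdot 10^{-6}$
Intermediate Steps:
$N = 141$ ($N = -4 + 145 = 141$)
$x{\left(m \right)} = \frac{m \left(742 + m\right)}{3}$ ($x{\left(m \right)} = \frac{m \left(m + 742\right)}{3} = \frac{m \left(742 + m\right)}{3}$)
$\frac{1}{954223 + x{\left(N \right)}} = \frac{1}{954223 + \frac{1}{3} \cdot 141 \left(742 + 141\right)} = \frac{1}{954223 + \frac{1}{3} \cdot 141 \cdot 883} = \frac{1}{954223 + 41501} = \frac{1}{995724}$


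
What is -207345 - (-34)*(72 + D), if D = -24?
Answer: -205713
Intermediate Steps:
-207345 - (-34)*(72 + D) = -207345 - (-34)*(72 - 24) = -207345 - (-34)*48 = -207345 - 1*(-1632) = -207345 + 1632 = -205713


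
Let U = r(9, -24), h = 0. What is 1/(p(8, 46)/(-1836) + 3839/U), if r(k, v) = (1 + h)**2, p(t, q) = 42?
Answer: 306/1174727 ≈ 0.00026049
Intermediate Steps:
r(k, v) = 1 (r(k, v) = (1 + 0)**2 = 1**2 = 1)
U = 1
1/(p(8, 46)/(-1836) + 3839/U) = 1/(42/(-1836) + 3839/1) = 1/(42*(-1/1836) + 3839*1) = 1/(-7/306 + 3839) = 1/(1174727/306) = 306/1174727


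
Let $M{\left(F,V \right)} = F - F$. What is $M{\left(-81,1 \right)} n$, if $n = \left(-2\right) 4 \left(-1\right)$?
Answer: $0$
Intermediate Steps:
$n = 8$ ($n = \left(-8\right) \left(-1\right) = 8$)
$M{\left(F,V \right)} = 0$
$M{\left(-81,1 \right)} n = 0 \cdot 8 = 0$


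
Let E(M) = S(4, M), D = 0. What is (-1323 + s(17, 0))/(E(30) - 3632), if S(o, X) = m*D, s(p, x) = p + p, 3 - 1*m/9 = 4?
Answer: 1289/3632 ≈ 0.35490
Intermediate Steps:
m = -9 (m = 27 - 9*4 = 27 - 36 = -9)
s(p, x) = 2*p
S(o, X) = 0 (S(o, X) = -9*0 = 0)
E(M) = 0
(-1323 + s(17, 0))/(E(30) - 3632) = (-1323 + 2*17)/(0 - 3632) = (-1323 + 34)/(-3632) = -1289*(-1/3632) = 1289/3632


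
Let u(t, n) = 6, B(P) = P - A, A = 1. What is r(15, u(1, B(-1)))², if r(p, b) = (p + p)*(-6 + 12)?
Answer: 32400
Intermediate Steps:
B(P) = -1 + P (B(P) = P - 1*1 = P - 1 = -1 + P)
r(p, b) = 12*p (r(p, b) = (2*p)*6 = 12*p)
r(15, u(1, B(-1)))² = (12*15)² = 180² = 32400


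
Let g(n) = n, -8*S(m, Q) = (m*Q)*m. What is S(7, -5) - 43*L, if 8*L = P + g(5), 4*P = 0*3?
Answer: 15/4 ≈ 3.7500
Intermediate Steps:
S(m, Q) = -Q*m²/8 (S(m, Q) = -m*Q*m/8 = -Q*m*m/8 = -Q*m²/8)
P = 0 (P = (0*3)/4 = (¼)*0 = 0)
L = 5/8 (L = (0 + 5)/8 = (⅛)*5 = 5/8 ≈ 0.62500)
S(7, -5) - 43*L = -⅛*(-5)*7² - 43*5/8 = -⅛*(-5)*49 - 215/8 = 245/8 - 215/8 = 15/4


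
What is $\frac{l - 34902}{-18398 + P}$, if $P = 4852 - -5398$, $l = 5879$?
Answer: $\frac{29023}{8148} \approx 3.562$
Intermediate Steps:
$P = 10250$ ($P = 4852 + 5398 = 10250$)
$\frac{l - 34902}{-18398 + P} = \frac{5879 - 34902}{-18398 + 10250} = - \frac{29023}{-8148} = \left(-29023\right) \left(- \frac{1}{8148}\right) = \frac{29023}{8148}$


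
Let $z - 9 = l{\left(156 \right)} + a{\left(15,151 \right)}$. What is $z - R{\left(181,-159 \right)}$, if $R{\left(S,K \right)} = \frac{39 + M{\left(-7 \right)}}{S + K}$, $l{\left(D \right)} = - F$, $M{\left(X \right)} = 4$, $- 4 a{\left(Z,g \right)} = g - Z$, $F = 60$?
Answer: $- \frac{1913}{22} \approx -86.955$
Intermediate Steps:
$a{\left(Z,g \right)} = - \frac{g}{4} + \frac{Z}{4}$ ($a{\left(Z,g \right)} = - \frac{g - Z}{4} = - \frac{g}{4} + \frac{Z}{4}$)
$l{\left(D \right)} = -60$ ($l{\left(D \right)} = \left(-1\right) 60 = -60$)
$R{\left(S,K \right)} = \frac{43}{K + S}$ ($R{\left(S,K \right)} = \frac{39 + 4}{S + K} = \frac{43}{K + S}$)
$z = -85$ ($z = 9 + \left(-60 + \left(\left(- \frac{1}{4}\right) 151 + \frac{1}{4} \cdot 15\right)\right) = 9 + \left(-60 + \left(- \frac{151}{4} + \frac{15}{4}\right)\right) = 9 - 94 = -85$)
$z - R{\left(181,-159 \right)} = -85 - \frac{43}{-159 + 181} = -85 - \frac{43}{22} = - \frac{1913}{22}$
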